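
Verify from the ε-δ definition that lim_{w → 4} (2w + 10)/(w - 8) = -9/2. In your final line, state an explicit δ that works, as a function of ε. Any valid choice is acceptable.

δ = min(2, (4/13)ε)

Fix ε > 0. We want δ > 0 with 0 < |w − 4| < δ ⇒ |(2w + 10)/(w - 8) + 9/2| < ε.
Combining over a common denominator, (2w + 10)/(w - 8) + 9/2 = [(2w + 10)·(-4) − 18·(w - 8)] / [(-4)·(w - 8)] = -26(w − 4) / ((-4)(w - 8)).
So |(2w + 10)/(w - 8) + 9/2| = 26|w − 4| / (4·|w − 8|).
Restrict δ ≤ 2. Then |w − 4| < 2 gives |w − 8| = |(w − 4) + (-4)| ≥ 4 − 2 = 2.
Hence |(2w + 10)/(w - 8) + 9/2| < 26|w − 4|/(4·2) = (13/4)|w − 4|, which is < ε once |w − 4| < (4/13)ε.
Take δ = min(2, (4/13)ε). Then 0 < |w − 4| < δ forces both bounds, so |(2w + 10)/(w - 8) + 9/2| < ε.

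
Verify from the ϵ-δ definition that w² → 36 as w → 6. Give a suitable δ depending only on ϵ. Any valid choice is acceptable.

δ = min(1, ϵ/13)

Fix ϵ > 0. We seek δ > 0 with 0 < |w − 6| < δ ⇒ |w² − 36| < ϵ.
Factor: w² − 36 = (w − 6)(w + 6), so |w² − 36| = |w − 6|·|w + 6|.
Restrict δ ≤ 1. Then |w − 6| < 1 gives |w| < 7, so by the triangle inequality |w + 6| ≤ 7 + 6 = 13.
Hence |w² − 36| ≤ 13|w − 6|, which is < ϵ once |w − 6| < ϵ/13.
Take δ = min(1, ϵ/13). If 0 < |w − 6| < δ then both bounds hold and |w² − 36| ≤ 13|w − 6| < 13·(ϵ/13) = ϵ.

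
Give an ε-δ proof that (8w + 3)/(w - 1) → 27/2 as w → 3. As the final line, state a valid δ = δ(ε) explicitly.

δ = min(1, (2/11)ε)

Let ε > 0. We want δ > 0 with 0 < |w − 3| < δ ⇒ |(8w + 3)/(w - 1) − (27/2)| < ε.
Combining over a common denominator, (8w + 3)/(w - 1) − (27/2) = [(8w + 3)·2 − 27·(w - 1)] / [2·(w - 1)] = -11(w − 3) / (2(w - 1)).
So |(8w + 3)/(w - 1) − (27/2)| = 11|w − 3| / (2·|w − 1|).
Require δ ≤ 1, so |w − 1| ≥ |2| − |w − 3| > 2 − 1 = 1.
Hence |(8w + 3)/(w - 1) − (27/2)| < 11|w − 3|/(2·1) = (11/2)|w − 3|, which is < ε once |w − 3| < (2/11)ε.
Take δ = min(1, (2/11)ε). Then 0 < |w − 3| < δ forces both bounds, so |(8w + 3)/(w - 1) − (27/2)| < ε.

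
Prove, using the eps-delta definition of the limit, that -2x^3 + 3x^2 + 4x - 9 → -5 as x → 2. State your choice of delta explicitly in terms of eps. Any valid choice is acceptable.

delta = min(1, eps/23)

Let eps > 0 be given. We want delta > 0 such that 0 < |x − 2| < delta implies |(-2x^3 + 3x^2 + 4x - 9) + 5| < eps.
(-2x^3 + 3x^2 + 4x - 9) + 5 = -2x^3 + 3x^2 + 4x - 4 = (x − 2)(-2x^2 - x + 2).
So |(-2x^3 + 3x^2 + 4x - 9) + 5| = |x − 2|·|-2x^2 - x + 2|.
Require delta ≤ 1. Then |x − 2| < 1 gives |x| < 3, and by the triangle inequality |-2x^2 - x + 2| ≤ 2·3^2 + 3 + 2 = 23.
Hence |(-2x^3 + 3x^2 + 4x - 9) + 5| ≤ 23|x − 2| < eps provided |x − 2| < eps/23.
Choosing delta = min(1, eps/23) ensures both conditions, hence |(-2x^3 + 3x^2 + 4x - 9) + 5| < eps.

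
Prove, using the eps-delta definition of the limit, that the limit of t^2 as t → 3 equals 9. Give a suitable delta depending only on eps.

delta = min(2, eps/8)

Fix eps > 0. We seek delta > 0 with 0 < |t − 3| < delta ⇒ |t^2 − 9| < eps.
Factor: t^2 − 9 = (t − 3)(t + 3), so |t^2 − 9| = |t − 3|·|t + 3|.
Restrict delta ≤ 2. Then |t − 3| < 2 gives |t| < 5, so by the triangle inequality |t + 3| ≤ 5 + 3 = 8.
Hence |t^2 − 9| ≤ 8|t − 3|, which is < eps once |t − 3| < eps/8.
Take delta = min(2, eps/8). If 0 < |t − 3| < delta then both bounds hold and |t^2 − 9| ≤ 8|t − 3| < 8·(eps/8) = eps.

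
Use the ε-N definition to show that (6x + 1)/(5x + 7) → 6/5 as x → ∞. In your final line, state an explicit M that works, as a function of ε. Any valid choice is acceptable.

M = (37/25)/ε

Let ε > 0. We seek M > 0 such that x > M implies |(6x + 1)/(5x + 7) − (6/5)| < ε.
(6x + 1)/(5x + 7) − (6/5) = (5(6x + 1) − 6(5x + 7)) / (5(5x + 7)) = -37/(5(5x + 7)).
For x > 0 we have 5x + 7 > 5x, so |(6x + 1)/(5x + 7) − (6/5)| = 37/(5(5x + 7)) < 37/(5·5x) = (37/25)/x.
Thus |(6x + 1)/(5x + 7) − (6/5)| < ε whenever x > (37/25)/ε.
Take M = (37/25)/ε. If x > M then |(6x + 1)/(5x + 7) − (6/5)| < (37/25)/x < ε.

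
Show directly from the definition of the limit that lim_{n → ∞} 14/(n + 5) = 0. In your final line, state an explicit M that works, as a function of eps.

M = 14/eps

Let eps > 0 be given. For n ≥ 1, |14/(n + 5) − 0| = 14/(n + 5) ≤ 14/n.
We need 14/n < eps, i.e. n > 14/eps.
Take M = 14/eps. If n > M then |14/(n + 5)| ≤ 14/n < eps.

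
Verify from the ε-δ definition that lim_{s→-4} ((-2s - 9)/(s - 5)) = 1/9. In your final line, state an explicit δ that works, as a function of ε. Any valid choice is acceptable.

δ = min(9/2, (81/38)ε)

Let ε > 0 be given. We want δ > 0 with 0 < |s + 4| < δ ⇒ |(-2s - 9)/(s - 5) − (1/9)| < ε.
Combining over a common denominator, (-2s - 9)/(s - 5) − (1/9) = [(-2s - 9)·(-9) − (-1)·(s - 5)] / [(-9)·(s - 5)] = 19(s + 4) / ((-9)(s - 5)).
So |(-2s - 9)/(s - 5) − (1/9)| = 19|s + 4| / (9·|s − 5|).
Require δ ≤ 9/2, so |s − 5| ≥ |-9| − |s + 4| > 9 − 9/2 = 9/2.
Hence |(-2s - 9)/(s - 5) − (1/9)| < 19|s + 4|/(9·(9/2)) = (38/81)|s + 4|, which is < ε once |s + 4| < (81/38)ε.
Take δ = min(9/2, (81/38)ε). Then 0 < |s + 4| < δ forces both bounds, so |(-2s - 9)/(s - 5) − (1/9)| < ε.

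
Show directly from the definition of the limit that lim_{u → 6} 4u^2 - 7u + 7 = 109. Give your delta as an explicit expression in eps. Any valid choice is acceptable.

delta = min(2, eps/49)

Let eps > 0. We want delta > 0 such that 0 < |u − 6| < delta implies |(4u^2 - 7u + 7) − 109| < eps.
(4u^2 - 7u + 7) − 109 = 4u^2 - 7u - 102 = (u − 6)(4u + 17).
So |(4u^2 - 7u + 7) − 109| = |u − 6|·|4u + 17|.
Require delta ≤ 2. Then |u − 6| < 2 gives |u| < 8, and by the triangle inequality |4u + 17| ≤ 4·8 + 17 = 49.
Hence |(4u^2 - 7u + 7) − 109| ≤ 49|u − 6| < eps provided |u − 6| < eps/49.
Choosing delta = min(2, eps/49) ensures both conditions, hence |(4u^2 - 7u + 7) − 109| < eps.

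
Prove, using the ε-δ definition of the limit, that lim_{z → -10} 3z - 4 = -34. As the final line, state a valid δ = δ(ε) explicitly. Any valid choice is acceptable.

Suppose ε > 0. We need δ > 0 so that 0 < |z + 10| < δ implies |(3z - 4) + 34| < ε.
Since (3z - 4) + 34 = 3(z + 10), we have |(3z - 4) + 34| = 3|z + 10|.
Thus it suffices that |z + 10| < ε/3.
Take δ = ε/3. If 0 < |z + 10| < δ then |(3z - 4) + 34| = 3|z + 10| < 3·(ε/3) = ε.

δ = ε/3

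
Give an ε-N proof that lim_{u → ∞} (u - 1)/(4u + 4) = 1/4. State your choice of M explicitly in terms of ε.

Let ε > 0. We seek M > 0 such that u > M implies |(u - 1)/(4u + 4) − (1/4)| < ε.
(u - 1)/(4u + 4) − (1/4) = (4(u - 1) − (4u + 4)) / (4(4u + 4)) = -8/(4(4u + 4)).
For u > 0 we have 4u + 4 > 4u, so |(u - 1)/(4u + 4) − (1/4)| = 8/(4(4u + 4)) < 8/(4·4u) = (1/2)/u.
Thus |(u - 1)/(4u + 4) − (1/4)| < ε whenever u > (1/2)/ε.
Take M = (1/2)/ε. If u > M then |(u - 1)/(4u + 4) − (1/4)| < (1/2)/u < ε.

M = (1/2)/ε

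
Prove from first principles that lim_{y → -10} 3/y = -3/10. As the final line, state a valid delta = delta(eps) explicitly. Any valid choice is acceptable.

Suppose eps > 0. We seek delta > 0 such that 0 < |y + 10| < delta implies |3/y + 3/10| < eps.
|3/y + 3/10| = 3·|-10 − y|/(10·|y|) = 3|y + 10|/(10|y|).
Restrict delta ≤ 5. Then |y + 10| < 5 gives |y| > 5, so 10|y| > 50.
Then |3/y + 3/10| < 3|y + 10|/50, which is < eps when |y + 10| < (50/3)eps.
Take delta = min(5, (50/3)eps). Then 0 < |y + 10| < delta gives both |y + 10| < 5 and |y + 10| < (50/3)eps, so |3/y + 3/10| < eps.

delta = min(5, (50/3)eps)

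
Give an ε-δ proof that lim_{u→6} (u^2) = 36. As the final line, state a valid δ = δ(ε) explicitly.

δ = min(2, ε/14)

Let ε > 0 be given. We seek δ > 0 with 0 < |u − 6| < δ ⇒ |u^2 − 36| < ε.
Factor: u^2 − 36 = (u − 6)(u + 6), so |u^2 − 36| = |u − 6|·|u + 6|.
Restrict δ ≤ 2. Then |u − 6| < 2 gives |u| < 8, so by the triangle inequality |u + 6| ≤ 8 + 6 = 14.
Hence |u^2 − 36| ≤ 14|u − 6|, which is < ε once |u − 6| < ε/14.
Take δ = min(2, ε/14). If 0 < |u − 6| < δ then both bounds hold and |u^2 − 36| ≤ 14|u − 6| < 14·(ε/14) = ε.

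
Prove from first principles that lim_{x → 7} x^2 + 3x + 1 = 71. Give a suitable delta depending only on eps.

delta = min(1, eps/18)

Suppose eps > 0. We want delta > 0 such that 0 < |x − 7| < delta implies |(x^2 + 3x + 1) − 71| < eps.
(x^2 + 3x + 1) − 71 = x^2 + 3x - 70 = (x − 7)(x + 10).
So |(x^2 + 3x + 1) − 71| = |x − 7|·|x + 10|.
Assume first that |x − 7| < 1, so |x| < 8. Then |x + 10| ≤ 8 + 10 = 18.
Hence |(x^2 + 3x + 1) − 71| ≤ 18|x − 7| < eps provided |x − 7| < eps/18.
Take delta = min(1, eps/18). Then 0 < |x − 7| < delta gives both |x − 7| < 1 and |x − 7| < eps/18, so |(x^2 + 3x + 1) − 71| < eps.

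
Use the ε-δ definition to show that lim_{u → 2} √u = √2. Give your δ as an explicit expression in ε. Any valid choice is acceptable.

Let ε > 0 be given. We want δ > 0 such that 0 < |u − 2| < δ implies |√u − √2| < ε.
Rationalise: √u − √2 = (u − 2)/(√u + √2), so |√u − √2| = |u − 2|/(√u + √2).
Restrict δ ≤ 2 so that |u − 2| < 2 forces u > 0, and then √u + √2 > √2.
Hence |√u − √2| < |u − 2|/√2, which is < ε once |u − 2| < √2·ε.
Take δ = min(2, √2·ε). If 0 < |u − 2| < δ then u > 0 and |√u − √2| < |u − 2|/√2 < ε.

δ = min(2, √2·ε)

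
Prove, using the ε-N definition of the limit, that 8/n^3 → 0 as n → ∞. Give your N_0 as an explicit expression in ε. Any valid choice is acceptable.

Let ε > 0 be given. For n ≥ 1, |8/n^3 − 0| = 8/n^3.
8/n^3 < ε ⇔ n^3 > 8/ε ⇔ n > (8/ε)^{1/3}.
Take N_0 = (8/ε)^{1/3}. Then n > N_0 implies 8/n^3 < ε.

N_0 = (8/ε)^{1/3}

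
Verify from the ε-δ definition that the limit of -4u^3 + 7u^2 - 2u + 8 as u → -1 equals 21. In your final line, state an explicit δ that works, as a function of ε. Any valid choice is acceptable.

δ = min(1, ε/51)

Let ε > 0 be given. We want δ > 0 such that 0 < |u + 1| < δ implies |(-4u^3 + 7u^2 - 2u + 8) − 21| < ε.
(-4u^3 + 7u^2 - 2u + 8) − 21 = -4u^3 + 7u^2 - 2u - 13 = (u + 1)(-4u^2 + 11u - 13).
So |(-4u^3 + 7u^2 - 2u + 8) − 21| = |u + 1|·|-4u^2 + 11u - 13|.
Require δ ≤ 1. Then |u + 1| < 1 gives |u| < 2, and by the triangle inequality |-4u^2 + 11u - 13| ≤ 4·2^2 + 11·2 + 13 = 51.
Hence |(-4u^3 + 7u^2 - 2u + 8) − 21| ≤ 51|u + 1| < ε provided |u + 1| < ε/51.
Choosing δ = min(1, ε/51) ensures both conditions, hence |(-4u^3 + 7u^2 - 2u + 8) − 21| < ε.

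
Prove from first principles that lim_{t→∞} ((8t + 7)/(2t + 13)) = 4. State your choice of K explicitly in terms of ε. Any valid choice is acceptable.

Suppose ε > 0. We seek K > 0 such that t > K implies |(8t + 7)/(2t + 13) − 4| < ε.
(8t + 7)/(2t + 13) − 4 = (2(8t + 7) − 8(2t + 13)) / (2(2t + 13)) = -90/(2(2t + 13)).
For t > 0 we have 2t + 13 > 2t, so |(8t + 7)/(2t + 13) − 4| = 90/(2(2t + 13)) < 90/(2·2t) = (45/2)/t.
Thus |(8t + 7)/(2t + 13) − 4| < ε whenever t > (45/2)/ε.
Take K = (45/2)/ε. If t > K then |(8t + 7)/(2t + 13) − 4| < (45/2)/t < ε.

K = (45/2)/ε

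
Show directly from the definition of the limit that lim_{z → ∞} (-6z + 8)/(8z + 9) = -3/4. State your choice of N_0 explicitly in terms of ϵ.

N_0 = (59/32)/ϵ

Let ϵ > 0 be given. We seek N_0 > 0 such that z > N_0 implies |(-6z + 8)/(8z + 9) + 3/4| < ϵ.
(-6z + 8)/(8z + 9) + 3/4 = (8(-6z + 8) − (-6)(8z + 9)) / (8(8z + 9)) = 118/(8(8z + 9)).
For z > 0 we have 8z + 9 > 8z, so |(-6z + 8)/(8z + 9) + 3/4| = 118/(8(8z + 9)) < 118/(8·8z) = (59/32)/z.
Thus |(-6z + 8)/(8z + 9) + 3/4| < ϵ whenever z > (59/32)/ϵ.
Take N_0 = (59/32)/ϵ. If z > N_0 then |(-6z + 8)/(8z + 9) + 3/4| < (59/32)/z < ϵ.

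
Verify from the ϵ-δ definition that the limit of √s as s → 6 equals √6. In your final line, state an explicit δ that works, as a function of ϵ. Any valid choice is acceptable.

δ = min(6, √6·ϵ)

Fix ϵ > 0. We want δ > 0 such that 0 < |s − 6| < δ implies |√s − √6| < ϵ.
Multiplying by the conjugate, |√s − √6| = |s − 6|/(√s + √6).
Restrict δ ≤ 6 so that |s − 6| < 6 forces s > 0, and then √s + √6 > √6.
Hence |√s − √6| < |s − 6|/√6, which is < ϵ once |s − 6| < √6·ϵ.
Take δ = min(6, √6·ϵ). If 0 < |s − 6| < δ then s > 0 and |√s − √6| < |s − 6|/√6 < ϵ.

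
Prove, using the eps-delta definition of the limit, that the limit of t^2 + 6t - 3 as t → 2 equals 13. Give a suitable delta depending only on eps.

delta = min(1, eps/11)

Let eps > 0 be given. We want delta > 0 such that 0 < |t − 2| < delta implies |(t^2 + 6t - 3) − 13| < eps.
(t^2 + 6t - 3) − 13 = t^2 + 6t - 16 = (t − 2)(t + 8).
So |(t^2 + 6t - 3) − 13| = |t − 2|·|t + 8|.
Require delta ≤ 1. Then |t − 2| < 1 gives |t| < 3, and by the triangle inequality |t + 8| ≤ 3 + 8 = 11.
Hence |(t^2 + 6t - 3) − 13| ≤ 11|t − 2| < eps provided |t − 2| < eps/11.
Choosing delta = min(1, eps/11) ensures both conditions, hence |(t^2 + 6t - 3) − 13| < eps.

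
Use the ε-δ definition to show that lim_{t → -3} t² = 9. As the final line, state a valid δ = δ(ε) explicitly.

δ = min(1, ε/7)

Suppose ε > 0. We seek δ > 0 with 0 < |t + 3| < δ ⇒ |t² − 9| < ε.
Factor: t² − 9 = (t + 3)(t - 3), so |t² − 9| = |t + 3|·|t - 3|.
Restrict δ ≤ 1. Then |t + 3| < 1 gives |t| < 4, so by the triangle inequality |t - 3| ≤ 4 + 3 = 7.
Hence |t² − 9| ≤ 7|t + 3|, which is < ε once |t + 3| < ε/7.
Take δ = min(1, ε/7). If 0 < |t + 3| < δ then both bounds hold and |t² − 9| ≤ 7|t + 3| < 7·(ε/7) = ε.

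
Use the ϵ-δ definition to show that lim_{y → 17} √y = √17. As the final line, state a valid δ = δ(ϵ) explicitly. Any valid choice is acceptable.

δ = min(17, √17·ϵ)

Let ϵ > 0 be given. We want δ > 0 such that 0 < |y − 17| < δ implies |√y − √17| < ϵ.
Rationalise: √y − √17 = (y − 17)/(√y + √17), so |√y − √17| = |y − 17|/(√y + √17).
Restrict δ ≤ 17 so that |y − 17| < 17 forces y > 0, and then √y + √17 > √17.
Hence |√y − √17| < |y − 17|/√17, which is < ϵ once |y − 17| < √17·ϵ.
Take δ = min(17, √17·ϵ). If 0 < |y − 17| < δ then y > 0 and |√y − √17| < |y − 17|/√17 < ϵ.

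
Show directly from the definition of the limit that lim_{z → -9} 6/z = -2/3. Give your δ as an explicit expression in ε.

Let ε > 0 be given. We seek δ > 0 such that 0 < |z + 9| < δ implies |6/z + 2/3| < ε.
|6/z + 2/3| = 6·|-9 − z|/(9·|z|) = 6|z + 9|/(9|z|).
Restrict δ ≤ 9/2. Then |z + 9| < 9/2 gives |z| > 9/2, so 9|z| > 81/2.
Then |6/z + 2/3| < 6|z + 9|/(81/2), which is < ε when |z + 9| < (27/4)ε.
Take δ = min(9/2, (27/4)ε). Then 0 < |z + 9| < δ gives both |z + 9| < 9/2 and |z + 9| < (27/4)ε, so |6/z + 2/3| < ε.

δ = min(9/2, (27/4)ε)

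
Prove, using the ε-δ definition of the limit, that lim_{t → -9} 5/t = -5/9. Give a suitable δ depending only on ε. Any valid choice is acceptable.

δ = min(9/2, (81/10)ε)

Suppose ε > 0. We seek δ > 0 such that 0 < |t + 9| < δ implies |5/t + 5/9| < ε.
|5/t + 5/9| = 5·|-9 − t|/(9·|t|) = 5|t + 9|/(9|t|).
Restrict δ ≤ 9/2. Then |t + 9| < 9/2 gives |t| > 9/2, so 9|t| > 81/2.
Then |5/t + 5/9| < 5|t + 9|/(81/2), which is < ε when |t + 9| < (81/10)ε.
Take δ = min(9/2, (81/10)ε). Then 0 < |t + 9| < δ gives both |t + 9| < 9/2 and |t + 9| < (81/10)ε, so |5/t + 5/9| < ε.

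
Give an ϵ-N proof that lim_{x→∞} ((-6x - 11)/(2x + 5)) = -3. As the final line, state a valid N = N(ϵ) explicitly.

Let ϵ > 0 be given. We seek N > 0 such that x > N implies |(-6x - 11)/(2x + 5) + 3| < ϵ.
(-6x - 11)/(2x + 5) + 3 = (2(-6x - 11) − (-6)(2x + 5)) / (2(2x + 5)) = 8/(2(2x + 5)).
For x > 0 we have 2x + 5 > 2x, so |(-6x - 11)/(2x + 5) + 3| = 8/(2(2x + 5)) < 8/(2·2x) = 2/x.
Thus |(-6x - 11)/(2x + 5) + 3| < ϵ whenever x > 2/ϵ.
Take N = 2/ϵ. If x > N then |(-6x - 11)/(2x + 5) + 3| < 2/x < ϵ.

N = 2/ϵ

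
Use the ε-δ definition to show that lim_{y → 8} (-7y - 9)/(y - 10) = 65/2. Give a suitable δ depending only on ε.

Let ε > 0 be given. We want δ > 0 with 0 < |y − 8| < δ ⇒ |(-7y - 9)/(y - 10) − (65/2)| < ε.
Combining over a common denominator, (-7y - 9)/(y - 10) − (65/2) = [(-7y - 9)·(-2) − (-65)·(y - 10)] / [(-2)·(y - 10)] = 79(y − 8) / ((-2)(y - 10)).
So |(-7y - 9)/(y - 10) − (65/2)| = 79|y − 8| / (2·|y − 10|).
Require δ ≤ 1, so |y − 10| ≥ |-2| − |y − 8| > 2 − 1 = 1.
Hence |(-7y - 9)/(y - 10) − (65/2)| < 79|y − 8|/(2·1) = (79/2)|y − 8|, which is < ε once |y − 8| < (2/79)ε.
Take δ = min(1, (2/79)ε). Then 0 < |y − 8| < δ forces both bounds, so |(-7y - 9)/(y - 10) − (65/2)| < ε.

δ = min(1, (2/79)ε)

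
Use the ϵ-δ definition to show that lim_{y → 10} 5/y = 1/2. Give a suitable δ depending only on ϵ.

δ = min(5, 10ϵ)

Fix ϵ > 0. We seek δ > 0 such that 0 < |y − 10| < δ implies |5/y − (1/2)| < ϵ.
|5/y − (1/2)| = 5·|10 − y|/(10·|y|) = 5|y − 10|/(10|y|).
Restrict δ ≤ 5. Then |y − 10| < 5 gives |y| > 5, so 10|y| > 50.
Then |5/y − (1/2)| < 5|y − 10|/50, which is < ϵ when |y − 10| < 10ϵ.
Take δ = min(5, 10ϵ). Then 0 < |y − 10| < δ gives both |y − 10| < 5 and |y − 10| < 10ϵ, so |5/y − (1/2)| < ϵ.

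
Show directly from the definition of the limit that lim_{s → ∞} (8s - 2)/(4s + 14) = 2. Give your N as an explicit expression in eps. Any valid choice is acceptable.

N = (15/2)/eps

Let eps > 0. We seek N > 0 such that s > N implies |(8s - 2)/(4s + 14) − 2| < eps.
(8s - 2)/(4s + 14) − 2 = (4(8s - 2) − 8(4s + 14)) / (4(4s + 14)) = -120/(4(4s + 14)).
For s > 0 we have 4s + 14 > 4s, so |(8s - 2)/(4s + 14) − 2| = 120/(4(4s + 14)) < 120/(4·4s) = (15/2)/s.
Thus |(8s - 2)/(4s + 14) − 2| < eps whenever s > (15/2)/eps.
Take N = (15/2)/eps. If s > N then |(8s - 2)/(4s + 14) − 2| < (15/2)/s < eps.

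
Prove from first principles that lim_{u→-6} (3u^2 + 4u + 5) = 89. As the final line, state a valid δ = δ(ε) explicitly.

δ = min(1, ε/35)

Fix ε > 0. We want δ > 0 such that 0 < |u + 6| < δ implies |(3u^2 + 4u + 5) − 89| < ε.
(3u^2 + 4u + 5) − 89 = 3u^2 + 4u - 84 = (u + 6)(3u - 14).
So |(3u^2 + 4u + 5) − 89| = |u + 6|·|3u - 14|.
Require δ ≤ 1. Then |u + 6| < 1 gives |u| < 7, and by the triangle inequality |3u - 14| ≤ 3·7 + 14 = 35.
Hence |(3u^2 + 4u + 5) − 89| ≤ 35|u + 6| < ε provided |u + 6| < ε/35.
Choosing δ = min(1, ε/35) ensures both conditions, hence |(3u^2 + 4u + 5) − 89| < ε.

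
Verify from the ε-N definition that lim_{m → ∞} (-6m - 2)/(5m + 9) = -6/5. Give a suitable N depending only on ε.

Let ε > 0. For m ≥ 1, |(-6m - 2)/(5m + 9) + 6/5| = |44|/(5(5m + 9)) = 44/(5(5m + 9)).
Since 5m + 9 ≥ 5m for m ≥ 1, this is ≤ 44/(5·5m) = (44/25)/m.
So |(-6m - 2)/(5m + 9) + 6/5| < ε whenever m > (44/25)/ε.
Take N = (44/25)/ε. If m > N then |(-6m - 2)/(5m + 9) + 6/5| ≤ (44/25)/m < ε.

N = (44/25)/ε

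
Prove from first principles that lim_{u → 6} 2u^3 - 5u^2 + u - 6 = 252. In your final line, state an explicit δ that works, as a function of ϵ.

Fix ϵ > 0. We want δ > 0 such that 0 < |u − 6| < δ implies |(2u^3 - 5u^2 + u - 6) − 252| < ϵ.
(2u^3 - 5u^2 + u - 6) − 252 = 2u^3 - 5u^2 + u - 258 = (u − 6)(2u^2 + 7u + 43).
So |(2u^3 - 5u^2 + u - 6) − 252| = |u − 6|·|2u^2 + 7u + 43|.
Assume first that |u − 6| < 2, so |u| < 8. Then |2u^2 + 7u + 43| ≤ 2·8^2 + 7·8 + 43 = 227.
Hence |(2u^3 - 5u^2 + u - 6) − 252| ≤ 227|u − 6| < ϵ provided |u − 6| < ϵ/227.
Take δ = min(2, ϵ/227). Then 0 < |u − 6| < δ gives both |u − 6| < 2 and |u − 6| < ϵ/227, so |(2u^3 - 5u^2 + u - 6) − 252| < ϵ.

δ = min(2, ϵ/227)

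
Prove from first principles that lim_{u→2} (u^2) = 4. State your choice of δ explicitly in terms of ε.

δ = min(2, ε/6)

Let ε > 0. We seek δ > 0 with 0 < |u − 2| < δ ⇒ |u^2 − 4| < ε.
Factor: u^2 − 4 = (u − 2)(u + 2), so |u^2 − 4| = |u − 2|·|u + 2|.
Restrict δ ≤ 2. Then |u − 2| < 2 gives |u| < 4, so by the triangle inequality |u + 2| ≤ 4 + 2 = 6.
Hence |u^2 − 4| ≤ 6|u − 2|, which is < ε once |u − 2| < ε/6.
Take δ = min(2, ε/6). If 0 < |u − 2| < δ then both bounds hold and |u^2 − 4| ≤ 6|u − 2| < 6·(ε/6) = ε.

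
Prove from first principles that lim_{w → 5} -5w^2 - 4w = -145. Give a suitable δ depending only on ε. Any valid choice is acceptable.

Suppose ε > 0. We want δ > 0 such that 0 < |w − 5| < δ implies |(-5w^2 - 4w) + 145| < ε.
(-5w^2 - 4w) + 145 = -5w^2 - 4w + 145 = (w − 5)(-5w - 29).
So |(-5w^2 - 4w) + 145| = |w − 5|·|-5w - 29|.
Require δ ≤ 2. Then |w − 5| < 2 gives |w| < 7, and by the triangle inequality |-5w - 29| ≤ 5·7 + 29 = 64.
Hence |(-5w^2 - 4w) + 145| ≤ 64|w − 5| < ε provided |w − 5| < ε/64.
Choosing δ = min(2, ε/64) ensures both conditions, hence |(-5w^2 - 4w) + 145| < ε.

δ = min(2, ε/64)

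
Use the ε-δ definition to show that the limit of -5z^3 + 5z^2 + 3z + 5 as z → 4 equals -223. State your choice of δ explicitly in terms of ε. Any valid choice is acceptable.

Fix ε > 0. We want δ > 0 such that 0 < |z − 4| < δ implies |(-5z^3 + 5z^2 + 3z + 5) + 223| < ε.
(-5z^3 + 5z^2 + 3z + 5) + 223 = -5z^3 + 5z^2 + 3z + 228 = (z − 4)(-5z^2 - 15z - 57).
So |(-5z^3 + 5z^2 + 3z + 5) + 223| = |z − 4|·|-5z^2 - 15z - 57|.
Assume first that |z − 4| < 1, so |z| < 5. Then |-5z^2 - 15z - 57| ≤ 5·5^2 + 15·5 + 57 = 257.
Hence |(-5z^3 + 5z^2 + 3z + 5) + 223| ≤ 257|z − 4| < ε provided |z − 4| < ε/257.
Choosing δ = min(1, ε/257) ensures both conditions, hence |(-5z^3 + 5z^2 + 3z + 5) + 223| < ε.

δ = min(1, ε/257)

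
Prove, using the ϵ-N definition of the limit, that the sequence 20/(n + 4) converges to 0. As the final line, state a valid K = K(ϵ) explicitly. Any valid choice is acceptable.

Suppose ϵ > 0. For n ≥ 1, |20/(n + 4) − 0| = 20/(n + 4) ≤ 20/n.
We need 20/n < ϵ, i.e. n > 20/ϵ.
Take K = 20/ϵ. If n > K then |20/(n + 4)| ≤ 20/n < ϵ.

K = 20/ϵ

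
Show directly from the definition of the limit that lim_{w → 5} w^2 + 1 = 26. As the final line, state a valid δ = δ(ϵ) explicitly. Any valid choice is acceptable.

Suppose ϵ > 0. We want δ > 0 such that 0 < |w − 5| < δ implies |(w^2 + 1) − 26| < ϵ.
(w^2 + 1) − 26 = w^2 - 25 = (w − 5)(w + 5).
So |(w^2 + 1) − 26| = |w − 5|·|w + 5|.
Assume first that |w − 5| < 1, so |w| < 6. Then |w + 5| ≤ 6 + 5 = 11.
Hence |(w^2 + 1) − 26| ≤ 11|w − 5| < ϵ provided |w − 5| < ϵ/11.
Take δ = min(1, ϵ/11). Then 0 < |w − 5| < δ gives both |w − 5| < 1 and |w − 5| < ϵ/11, so |(w^2 + 1) − 26| < ϵ.

δ = min(1, ϵ/11)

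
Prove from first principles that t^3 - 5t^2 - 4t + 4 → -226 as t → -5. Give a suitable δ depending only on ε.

δ = min(2, ε/165)

Let ε > 0. We want δ > 0 such that 0 < |t + 5| < δ implies |(t^3 - 5t^2 - 4t + 4) + 226| < ε.
(t^3 - 5t^2 - 4t + 4) + 226 = t^3 - 5t^2 - 4t + 230 = (t + 5)(t^2 - 10t + 46).
So |(t^3 - 5t^2 - 4t + 4) + 226| = |t + 5|·|t^2 - 10t + 46|.
Assume first that |t + 5| < 2, so |t| < 7. Then |t^2 - 10t + 46| ≤ 7^2 + 10·7 + 46 = 165.
Hence |(t^3 - 5t^2 - 4t + 4) + 226| ≤ 165|t + 5| < ε provided |t + 5| < ε/165.
Take δ = min(2, ε/165). Then 0 < |t + 5| < δ gives both |t + 5| < 2 and |t + 5| < ε/165, so |(t^3 - 5t^2 - 4t + 4) + 226| < ε.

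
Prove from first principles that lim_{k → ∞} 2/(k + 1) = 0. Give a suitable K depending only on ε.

Let ε > 0. For k ≥ 1, |2/(k + 1) − 0| = 2/(k + 1) ≤ 2/k.
We need 2/k < ε, i.e. k > 2/ε.
Take K = 2/ε. If k > K then |2/(k + 1)| ≤ 2/k < ε.

K = 2/ε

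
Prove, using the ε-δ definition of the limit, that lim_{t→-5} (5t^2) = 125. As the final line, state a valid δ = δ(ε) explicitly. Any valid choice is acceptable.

δ = min(1, ε/55)

Suppose ε > 0. We want δ > 0 such that 0 < |t + 5| < δ implies |(5t^2) − 125| < ε.
(5t^2) − 125 = 5t^2 - 125 = (t + 5)(5t - 25).
So |(5t^2) − 125| = |t + 5|·|5t - 25|.
Require δ ≤ 1. Then |t + 5| < 1 gives |t| < 6, and by the triangle inequality |5t - 25| ≤ 5·6 + 25 = 55.
Hence |(5t^2) − 125| ≤ 55|t + 5| < ε provided |t + 5| < ε/55.
Take δ = min(1, ε/55). Then 0 < |t + 5| < δ gives both |t + 5| < 1 and |t + 5| < ε/55, so |(5t^2) − 125| < ε.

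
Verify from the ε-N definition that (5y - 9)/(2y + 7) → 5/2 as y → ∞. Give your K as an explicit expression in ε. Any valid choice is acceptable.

Let ε > 0. We seek K > 0 such that y > K implies |(5y - 9)/(2y + 7) − (5/2)| < ε.
(5y - 9)/(2y + 7) − (5/2) = (2(5y - 9) − 5(2y + 7)) / (2(2y + 7)) = -53/(2(2y + 7)).
For y > 0 we have 2y + 7 > 2y, so |(5y - 9)/(2y + 7) − (5/2)| = 53/(2(2y + 7)) < 53/(2·2y) = (53/4)/y.
Thus |(5y - 9)/(2y + 7) − (5/2)| < ε whenever y > (53/4)/ε.
Take K = (53/4)/ε. If y > K then |(5y - 9)/(2y + 7) − (5/2)| < (53/4)/y < ε.

K = (53/4)/ε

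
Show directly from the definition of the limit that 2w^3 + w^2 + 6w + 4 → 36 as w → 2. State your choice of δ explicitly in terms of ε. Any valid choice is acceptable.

Fix ε > 0. We want δ > 0 such that 0 < |w − 2| < δ implies |(2w^3 + w^2 + 6w + 4) − 36| < ε.
(2w^3 + w^2 + 6w + 4) − 36 = 2w^3 + w^2 + 6w - 32 = (w − 2)(2w^2 + 5w + 16).
So |(2w^3 + w^2 + 6w + 4) − 36| = |w − 2|·|2w^2 + 5w + 16|.
Require δ ≤ 2. Then |w − 2| < 2 gives |w| < 4, and by the triangle inequality |2w^2 + 5w + 16| ≤ 2·4^2 + 5·4 + 16 = 68.
Hence |(2w^3 + w^2 + 6w + 4) − 36| ≤ 68|w − 2| < ε provided |w − 2| < ε/68.
Take δ = min(2, ε/68). Then 0 < |w − 2| < δ gives both |w − 2| < 2 and |w − 2| < ε/68, so |(2w^3 + w^2 + 6w + 4) − 36| < ε.

δ = min(2, ε/68)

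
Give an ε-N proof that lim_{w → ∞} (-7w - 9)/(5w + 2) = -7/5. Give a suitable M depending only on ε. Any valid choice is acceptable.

M = (31/25)/ε

Suppose ε > 0. We seek M > 0 such that w > M implies |(-7w - 9)/(5w + 2) + 7/5| < ε.
(-7w - 9)/(5w + 2) + 7/5 = (5(-7w - 9) − (-7)(5w + 2)) / (5(5w + 2)) = -31/(5(5w + 2)).
For w > 0 we have 5w + 2 > 5w, so |(-7w - 9)/(5w + 2) + 7/5| = 31/(5(5w + 2)) < 31/(5·5w) = (31/25)/w.
Thus |(-7w - 9)/(5w + 2) + 7/5| < ε whenever w > (31/25)/ε.
Take M = (31/25)/ε. If w > M then |(-7w - 9)/(5w + 2) + 7/5| < (31/25)/w < ε.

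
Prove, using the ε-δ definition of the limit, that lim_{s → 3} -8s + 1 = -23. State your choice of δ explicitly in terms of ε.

δ = ε/8

Let ε > 0. We need δ > 0 so that 0 < |s − 3| < δ implies |(-8s + 1) + 23| < ε.
|(-8s + 1) + 23| = |-8s + 24| = 8|s − 3|.
Thus it suffices that |s − 3| < ε/8.
Choosing δ = ε/8 gives |(-8s + 1) + 23| = 8|s − 3| < ε whenever |s − 3| < δ.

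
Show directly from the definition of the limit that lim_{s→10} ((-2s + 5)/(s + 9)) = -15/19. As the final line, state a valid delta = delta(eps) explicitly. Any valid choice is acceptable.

Let eps > 0 be given. We want delta > 0 with 0 < |s − 10| < delta ⇒ |(-2s + 5)/(s + 9) + 15/19| < eps.
Combining over a common denominator, (-2s + 5)/(s + 9) + 15/19 = [(-2s + 5)·19 − (-15)·(s + 9)] / [19·(s + 9)] = -23(s − 10) / (19(s + 9)).
So |(-2s + 5)/(s + 9) + 15/19| = 23|s − 10| / (19·|s + 9|).
Require delta ≤ 19/2, so |s + 9| ≥ |19| − |s − 10| > 19 − 19/2 = 19/2.
Hence |(-2s + 5)/(s + 9) + 15/19| < 23|s − 10|/(19·(19/2)) = (46/361)|s − 10|, which is < eps once |s − 10| < (361/46)eps.
Take delta = min(19/2, (361/46)eps). Then 0 < |s − 10| < delta forces both bounds, so |(-2s + 5)/(s + 9) + 15/19| < eps.

delta = min(19/2, (361/46)eps)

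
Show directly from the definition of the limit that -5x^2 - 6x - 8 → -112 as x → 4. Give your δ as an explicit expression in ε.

δ = min(1, ε/51)

Let ε > 0. We want δ > 0 such that 0 < |x − 4| < δ implies |(-5x^2 - 6x - 8) + 112| < ε.
(-5x^2 - 6x - 8) + 112 = -5x^2 - 6x + 104 = (x − 4)(-5x - 26).
So |(-5x^2 - 6x - 8) + 112| = |x − 4|·|-5x - 26|.
Require δ ≤ 1. Then |x − 4| < 1 gives |x| < 5, and by the triangle inequality |-5x - 26| ≤ 5·5 + 26 = 51.
Hence |(-5x^2 - 6x - 8) + 112| ≤ 51|x − 4| < ε provided |x − 4| < ε/51.
Choosing δ = min(1, ε/51) ensures both conditions, hence |(-5x^2 - 6x - 8) + 112| < ε.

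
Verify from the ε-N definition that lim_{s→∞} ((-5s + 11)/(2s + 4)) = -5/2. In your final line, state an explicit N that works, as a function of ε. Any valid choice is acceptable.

Let ε > 0. We seek N > 0 such that s > N implies |(-5s + 11)/(2s + 4) + 5/2| < ε.
(-5s + 11)/(2s + 4) + 5/2 = (2(-5s + 11) − (-5)(2s + 4)) / (2(2s + 4)) = 42/(2(2s + 4)).
For s > 0 we have 2s + 4 > 2s, so |(-5s + 11)/(2s + 4) + 5/2| = 42/(2(2s + 4)) < 42/(2·2s) = (21/2)/s.
Thus |(-5s + 11)/(2s + 4) + 5/2| < ε whenever s > (21/2)/ε.
Take N = (21/2)/ε. If s > N then |(-5s + 11)/(2s + 4) + 5/2| < (21/2)/s < ε.

N = (21/2)/ε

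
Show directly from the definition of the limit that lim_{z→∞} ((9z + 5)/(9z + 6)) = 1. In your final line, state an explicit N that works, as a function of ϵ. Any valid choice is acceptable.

N = (1/9)/ϵ

Fix ϵ > 0. We seek N > 0 such that z > N implies |(9z + 5)/(9z + 6) − 1| < ϵ.
(9z + 5)/(9z + 6) − 1 = (9(9z + 5) − 9(9z + 6)) / (9(9z + 6)) = -9/(9(9z + 6)).
For z > 0 we have 9z + 6 > 9z, so |(9z + 5)/(9z + 6) − 1| = 9/(9(9z + 6)) < 9/(9·9z) = (1/9)/z.
Thus |(9z + 5)/(9z + 6) − 1| < ϵ whenever z > (1/9)/ϵ.
Take N = (1/9)/ϵ. If z > N then |(9z + 5)/(9z + 6) − 1| < (1/9)/z < ϵ.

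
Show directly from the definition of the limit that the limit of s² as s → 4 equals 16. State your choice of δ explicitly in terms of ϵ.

δ = min(1, ϵ/9)

Let ϵ > 0. We seek δ > 0 with 0 < |s − 4| < δ ⇒ |s² − 16| < ϵ.
Factor: s² − 16 = (s − 4)(s + 4), so |s² − 16| = |s − 4|·|s + 4|.
Restrict δ ≤ 1. Then |s − 4| < 1 gives |s| < 5, so by the triangle inequality |s + 4| ≤ 5 + 4 = 9.
Hence |s² − 16| ≤ 9|s − 4|, which is < ϵ once |s − 4| < ϵ/9.
Take δ = min(1, ϵ/9). If 0 < |s − 4| < δ then both bounds hold and |s² − 16| ≤ 9|s − 4| < 9·(ϵ/9) = ϵ.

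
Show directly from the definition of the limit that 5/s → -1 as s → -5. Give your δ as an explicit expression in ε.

Fix ε > 0. We seek δ > 0 such that 0 < |s + 5| < δ implies |5/s + 1| < ε.
|5/s + 1| = 5·|-5 − s|/(5·|s|) = 5|s + 5|/(5|s|).
Require δ ≤ 5/2 so that |s| > 5 − 5/2 = 5/2, hence 5|s| > 25/2.
Then |5/s + 1| < 5|s + 5|/(25/2), which is < ε when |s + 5| < (5/2)ε.
Take δ = min(5/2, (5/2)ε). Then 0 < |s + 5| < δ gives both |s + 5| < 5/2 and |s + 5| < (5/2)ε, so |5/s + 1| < ε.

δ = min(5/2, (5/2)ε)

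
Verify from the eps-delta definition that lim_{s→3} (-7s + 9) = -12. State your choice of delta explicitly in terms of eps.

delta = eps/7

Fix eps > 0. We need delta > 0 so that 0 < |s − 3| < delta implies |(-7s + 9) + 12| < eps.
Since (-7s + 9) + 12 = -7(s − 3), we have |(-7s + 9) + 12| = 7|s − 3|.
Thus it suffices that |s − 3| < eps/7.
Choosing delta = eps/7 gives |(-7s + 9) + 12| = 7|s − 3| < eps whenever |s − 3| < delta.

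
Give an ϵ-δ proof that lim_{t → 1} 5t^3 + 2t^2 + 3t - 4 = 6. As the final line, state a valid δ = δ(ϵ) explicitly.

δ = min(1, ϵ/44)

Suppose ϵ > 0. We want δ > 0 such that 0 < |t − 1| < δ implies |(5t^3 + 2t^2 + 3t - 4) − 6| < ϵ.
(5t^3 + 2t^2 + 3t - 4) − 6 = 5t^3 + 2t^2 + 3t - 10 = (t − 1)(5t^2 + 7t + 10).
So |(5t^3 + 2t^2 + 3t - 4) − 6| = |t − 1|·|5t^2 + 7t + 10|.
Require δ ≤ 1. Then |t − 1| < 1 gives |t| < 2, and by the triangle inequality |5t^2 + 7t + 10| ≤ 5·2^2 + 7·2 + 10 = 44.
Hence |(5t^3 + 2t^2 + 3t - 4) − 6| ≤ 44|t − 1| < ϵ provided |t − 1| < ϵ/44.
Take δ = min(1, ϵ/44). Then 0 < |t − 1| < δ gives both |t − 1| < 1 and |t − 1| < ϵ/44, so |(5t^3 + 2t^2 + 3t - 4) − 6| < ϵ.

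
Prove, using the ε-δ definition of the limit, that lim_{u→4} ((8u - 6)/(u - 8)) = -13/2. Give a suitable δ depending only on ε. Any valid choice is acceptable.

δ = min(2, (4/29)ε)

Fix ε > 0. We want δ > 0 with 0 < |u − 4| < δ ⇒ |(8u - 6)/(u - 8) + 13/2| < ε.
Combining over a common denominator, (8u - 6)/(u - 8) + 13/2 = [(8u - 6)·(-4) − 26·(u - 8)] / [(-4)·(u - 8)] = -58(u − 4) / ((-4)(u - 8)).
So |(8u - 6)/(u - 8) + 13/2| = 58|u − 4| / (4·|u − 8|).
Restrict δ ≤ 2. Then |u − 4| < 2 gives |u − 8| = |(u − 4) + (-4)| ≥ 4 − 2 = 2.
Hence |(8u - 6)/(u - 8) + 13/2| < 58|u − 4|/(4·2) = (29/4)|u − 4|, which is < ε once |u − 4| < (4/29)ε.
Take δ = min(2, (4/29)ε). Then 0 < |u − 4| < δ forces both bounds, so |(8u - 6)/(u - 8) + 13/2| < ε.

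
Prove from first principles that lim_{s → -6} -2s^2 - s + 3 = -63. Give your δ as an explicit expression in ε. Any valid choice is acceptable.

Let ε > 0. We want δ > 0 such that 0 < |s + 6| < δ implies |(-2s^2 - s + 3) + 63| < ε.
(-2s^2 - s + 3) + 63 = -2s^2 - s + 66 = (s + 6)(-2s + 11).
So |(-2s^2 - s + 3) + 63| = |s + 6|·|-2s + 11|.
Assume first that |s + 6| < 1, so |s| < 7. Then |-2s + 11| ≤ 2·7 + 11 = 25.
Hence |(-2s^2 - s + 3) + 63| ≤ 25|s + 6| < ε provided |s + 6| < ε/25.
Take δ = min(1, ε/25). Then 0 < |s + 6| < δ gives both |s + 6| < 1 and |s + 6| < ε/25, so |(-2s^2 - s + 3) + 63| < ε.

δ = min(1, ε/25)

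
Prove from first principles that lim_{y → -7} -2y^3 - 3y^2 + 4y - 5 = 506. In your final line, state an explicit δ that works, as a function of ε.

Let ε > 0. We want δ > 0 such that 0 < |y + 7| < δ implies |(-2y^3 - 3y^2 + 4y - 5) − 506| < ε.
(-2y^3 - 3y^2 + 4y - 5) − 506 = -2y^3 - 3y^2 + 4y - 511 = (y + 7)(-2y^2 + 11y - 73).
So |(-2y^3 - 3y^2 + 4y - 5) − 506| = |y + 7|·|-2y^2 + 11y - 73|.
Require δ ≤ 2. Then |y + 7| < 2 gives |y| < 9, and by the triangle inequality |-2y^2 + 11y - 73| ≤ 2·9^2 + 11·9 + 73 = 334.
Hence |(-2y^3 - 3y^2 + 4y - 5) − 506| ≤ 334|y + 7| < ε provided |y + 7| < ε/334.
Choosing δ = min(2, ε/334) ensures both conditions, hence |(-2y^3 - 3y^2 + 4y - 5) − 506| < ε.

δ = min(2, ε/334)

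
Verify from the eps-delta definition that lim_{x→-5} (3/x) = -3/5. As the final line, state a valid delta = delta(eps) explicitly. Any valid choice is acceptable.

delta = min(5/2, (25/6)eps)

Let eps > 0 be given. We seek delta > 0 such that 0 < |x + 5| < delta implies |3/x + 3/5| < eps.
|3/x + 3/5| = 3·|-5 − x|/(5·|x|) = 3|x + 5|/(5|x|).
Restrict delta ≤ 5/2. Then |x + 5| < 5/2 gives |x| > 5/2, so 5|x| > 25/2.
Then |3/x + 3/5| < 3|x + 5|/(25/2), which is < eps when |x + 5| < (25/6)eps.
Take delta = min(5/2, (25/6)eps). Then 0 < |x + 5| < delta gives both |x + 5| < 5/2 and |x + 5| < (25/6)eps, so |3/x + 3/5| < eps.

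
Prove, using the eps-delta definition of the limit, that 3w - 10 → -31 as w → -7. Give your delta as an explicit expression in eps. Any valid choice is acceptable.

delta = eps/3

Let eps > 0. We need delta > 0 so that 0 < |w + 7| < delta implies |(3w - 10) + 31| < eps.
|(3w - 10) + 31| = |3w + 21| = 3|w + 7|.
Thus it suffices that |w + 7| < eps/3.
Take delta = eps/3. If 0 < |w + 7| < delta then |(3w - 10) + 31| = 3|w + 7| < 3·(eps/3) = eps.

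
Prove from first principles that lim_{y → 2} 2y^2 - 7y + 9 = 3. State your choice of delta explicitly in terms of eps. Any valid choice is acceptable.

Let eps > 0. We want delta > 0 such that 0 < |y − 2| < delta implies |(2y^2 - 7y + 9) − 3| < eps.
(2y^2 - 7y + 9) − 3 = 2y^2 - 7y + 6 = (y − 2)(2y - 3).
So |(2y^2 - 7y + 9) − 3| = |y − 2|·|2y - 3|.
Require delta ≤ 1. Then |y − 2| < 1 gives |y| < 3, and by the triangle inequality |2y - 3| ≤ 2·3 + 3 = 9.
Hence |(2y^2 - 7y + 9) − 3| ≤ 9|y − 2| < eps provided |y − 2| < eps/9.
Choosing delta = min(1, eps/9) ensures both conditions, hence |(2y^2 - 7y + 9) − 3| < eps.

delta = min(1, eps/9)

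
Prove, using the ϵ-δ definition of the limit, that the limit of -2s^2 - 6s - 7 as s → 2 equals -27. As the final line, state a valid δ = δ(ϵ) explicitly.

δ = min(1, ϵ/16)

Let ϵ > 0 be given. We want δ > 0 such that 0 < |s − 2| < δ implies |(-2s^2 - 6s - 7) + 27| < ϵ.
(-2s^2 - 6s - 7) + 27 = -2s^2 - 6s + 20 = (s − 2)(-2s - 10).
So |(-2s^2 - 6s - 7) + 27| = |s − 2|·|-2s - 10|.
Assume first that |s − 2| < 1, so |s| < 3. Then |-2s - 10| ≤ 2·3 + 10 = 16.
Hence |(-2s^2 - 6s - 7) + 27| ≤ 16|s − 2| < ϵ provided |s − 2| < ϵ/16.
Take δ = min(1, ϵ/16). Then 0 < |s − 2| < δ gives both |s − 2| < 1 and |s − 2| < ϵ/16, so |(-2s^2 - 6s - 7) + 27| < ϵ.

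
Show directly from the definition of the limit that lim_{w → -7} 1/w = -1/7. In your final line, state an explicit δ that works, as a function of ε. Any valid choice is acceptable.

δ = min(7/2, (49/2)ε)

Suppose ε > 0. We seek δ > 0 such that 0 < |w + 7| < δ implies |1/w + 1/7| < ε.
|1/w + 1/7| = |-7 − w|/(7·|w|) = |w + 7|/(7|w|).
Restrict δ ≤ 7/2. Then |w + 7| < 7/2 gives |w| > 7/2, so 7|w| > 49/2.
Then |1/w + 1/7| < |w + 7|/(49/2), which is < ε when |w + 7| < (49/2)ε.
Take δ = min(7/2, (49/2)ε). Then 0 < |w + 7| < δ gives both |w + 7| < 7/2 and |w + 7| < (49/2)ε, so |1/w + 1/7| < ε.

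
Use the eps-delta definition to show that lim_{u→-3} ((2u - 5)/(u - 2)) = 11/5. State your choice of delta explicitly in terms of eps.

Let eps > 0 be given. We want delta > 0 with 0 < |u + 3| < delta ⇒ |(2u - 5)/(u - 2) − (11/5)| < eps.
Combining over a common denominator, (2u - 5)/(u - 2) − (11/5) = [(2u - 5)·(-5) − (-11)·(u - 2)] / [(-5)·(u - 2)] = 1(u + 3) / ((-5)(u - 2)).
So |(2u - 5)/(u - 2) − (11/5)| = |u + 3| / (5·|u − 2|).
Restrict delta ≤ 5/2. Then |u + 3| < 5/2 gives |u − 2| = |(u + 3) + (-5)| ≥ 5 − 5/2 = 5/2.
Hence |(2u - 5)/(u - 2) − (11/5)| < |u + 3|/(5·(5/2)) = (2/25)|u + 3|, which is < eps once |u + 3| < (25/2)eps.
Take delta = min(5/2, (25/2)eps). Then 0 < |u + 3| < delta forces both bounds, so |(2u - 5)/(u - 2) − (11/5)| < eps.

delta = min(5/2, (25/2)eps)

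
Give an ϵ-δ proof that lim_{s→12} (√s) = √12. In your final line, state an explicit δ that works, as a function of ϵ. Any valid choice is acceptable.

Let ϵ > 0 be given. We want δ > 0 such that 0 < |s − 12| < δ implies |√s − √12| < ϵ.
Multiplying by the conjugate, |√s − √12| = |s − 12|/(√s + √12).
Restrict δ ≤ 12 so that |s − 12| < 12 forces s > 0, and then √s + √12 > √12.
Hence |√s − √12| < |s − 12|/√12, which is < ϵ once |s − 12| < √12·ϵ.
Take δ = min(12, √12·ϵ). If 0 < |s − 12| < δ then s > 0 and |√s − √12| < |s − 12|/√12 < ϵ.

δ = min(12, √12·ϵ)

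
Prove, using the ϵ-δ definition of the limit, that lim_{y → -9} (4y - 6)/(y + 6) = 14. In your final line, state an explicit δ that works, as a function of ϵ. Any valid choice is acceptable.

Let ϵ > 0. We want δ > 0 with 0 < |y + 9| < δ ⇒ |(4y - 6)/(y + 6) − 14| < ϵ.
Combining over a common denominator, (4y - 6)/(y + 6) − 14 = [(4y - 6)·(-3) − (-42)·(y + 6)] / [(-3)·(y + 6)] = 30(y + 9) / ((-3)(y + 6)).
So |(4y - 6)/(y + 6) − 14| = 30|y + 9| / (3·|y + 6|).
Restrict δ ≤ 3/2. Then |y + 9| < 3/2 gives |y + 6| = |(y + 9) + (-3)| ≥ 3 − 3/2 = 3/2.
Hence |(4y - 6)/(y + 6) − 14| < 30|y + 9|/(3·(3/2)) = (20/3)|y + 9|, which is < ϵ once |y + 9| < (3/20)ϵ.
Take δ = min(3/2, (3/20)ϵ). Then 0 < |y + 9| < δ forces both bounds, so |(4y - 6)/(y + 6) − 14| < ϵ.

δ = min(3/2, (3/20)ϵ)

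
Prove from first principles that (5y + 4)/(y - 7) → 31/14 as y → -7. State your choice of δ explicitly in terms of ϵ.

Suppose ϵ > 0. We want δ > 0 with 0 < |y + 7| < δ ⇒ |(5y + 4)/(y - 7) − (31/14)| < ϵ.
Combining over a common denominator, (5y + 4)/(y - 7) − (31/14) = [(5y + 4)·(-14) − (-31)·(y - 7)] / [(-14)·(y - 7)] = -39(y + 7) / ((-14)(y - 7)).
So |(5y + 4)/(y - 7) − (31/14)| = 39|y + 7| / (14·|y − 7|).
Restrict δ ≤ 7. Then |y + 7| < 7 gives |y − 7| = |(y + 7) + (-14)| ≥ 14 − 7 = 7.
Hence |(5y + 4)/(y - 7) − (31/14)| < 39|y + 7|/(14·7) = (39/98)|y + 7|, which is < ϵ once |y + 7| < (98/39)ϵ.
Take δ = min(7, (98/39)ϵ). Then 0 < |y + 7| < δ forces both bounds, so |(5y + 4)/(y - 7) − (31/14)| < ϵ.

δ = min(7, (98/39)ϵ)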